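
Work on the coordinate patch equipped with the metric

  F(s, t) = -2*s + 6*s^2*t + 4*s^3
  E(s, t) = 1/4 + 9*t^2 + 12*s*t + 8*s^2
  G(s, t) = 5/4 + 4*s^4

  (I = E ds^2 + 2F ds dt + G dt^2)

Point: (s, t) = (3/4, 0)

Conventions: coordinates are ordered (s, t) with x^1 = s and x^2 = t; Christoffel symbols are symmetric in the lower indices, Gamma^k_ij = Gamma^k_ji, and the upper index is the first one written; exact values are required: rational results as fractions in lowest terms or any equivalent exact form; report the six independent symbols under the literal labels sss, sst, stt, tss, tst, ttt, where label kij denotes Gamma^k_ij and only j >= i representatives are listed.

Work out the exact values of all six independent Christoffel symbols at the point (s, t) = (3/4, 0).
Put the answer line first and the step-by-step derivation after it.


Answer: Gamma_sss = 1926/1525, Gamma_sst = 1368/1525, Gamma_stt = 0, Gamma_tss = 8/1525, Gamma_tst = 1944/1525, Gamma_ttt = 0

E = 19/4, F = 3/16, G = 161/64 at the point
E_s = 12, E_t = 9, F_s = 19/4, F_t = 27/8, G_s = 27/4, G_t = 0
EG - F^2 = 1525/128;  g^inv = (128/1525) * [[161/64, -3/16], [-3/16, 19/4]]
first-kind symbols [ij,l] = (1/2)(d_i g_jl + d_j g_il - d_l g_ij): [ss,s] = E_s/2 = 6, [ss,t] = F_s - E_t/2 = 1/4, [st,s] = E_t/2 = 9/2, [st,t] = G_s/2 = 27/8, [tt,s] = F_t - G_s/2 = 0, [tt,t] = G_t/2 = 0
Gamma^s_ij = (G*[ij,s] - F*[ij,t])/(EG - F^2), Gamma^t_ij = (E*[ij,t] - F*[ij,s])/(EG - F^2)


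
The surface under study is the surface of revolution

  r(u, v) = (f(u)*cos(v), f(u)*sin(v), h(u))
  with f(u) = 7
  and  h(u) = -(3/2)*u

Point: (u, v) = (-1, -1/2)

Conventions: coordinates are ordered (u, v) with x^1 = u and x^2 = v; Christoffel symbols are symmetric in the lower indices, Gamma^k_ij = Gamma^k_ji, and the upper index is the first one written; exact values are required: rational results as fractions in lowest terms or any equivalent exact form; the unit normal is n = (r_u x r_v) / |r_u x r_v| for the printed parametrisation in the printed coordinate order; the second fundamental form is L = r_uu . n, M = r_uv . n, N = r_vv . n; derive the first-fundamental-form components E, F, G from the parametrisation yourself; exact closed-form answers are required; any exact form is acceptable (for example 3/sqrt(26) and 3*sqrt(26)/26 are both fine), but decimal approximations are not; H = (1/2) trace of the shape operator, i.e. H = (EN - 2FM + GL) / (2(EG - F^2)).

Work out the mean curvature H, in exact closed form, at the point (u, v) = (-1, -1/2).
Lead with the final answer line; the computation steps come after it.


Answer: H = -1/14

f = 7, f' = 0, f'' = 0, h' = -3/2, h'' = 0
E = 9/4, F = 0, G = 49; answer radicand W^2 = 9/4
unnormalised second-form numerators: l = 0, m = 0, n = -21/2; L = l/sqrt(9/4), and similarly M = m/sqrt(W^2), N = n/sqrt(W^2)
H = (E*n - 2*F*m + G*l) / (2*(EG - F^2)*sqrt(W^2)); E*n - 2*F*m + G*l = -189/8, EG - F^2 = 441/4, so H = (-3/28)/sqrt(9/4)


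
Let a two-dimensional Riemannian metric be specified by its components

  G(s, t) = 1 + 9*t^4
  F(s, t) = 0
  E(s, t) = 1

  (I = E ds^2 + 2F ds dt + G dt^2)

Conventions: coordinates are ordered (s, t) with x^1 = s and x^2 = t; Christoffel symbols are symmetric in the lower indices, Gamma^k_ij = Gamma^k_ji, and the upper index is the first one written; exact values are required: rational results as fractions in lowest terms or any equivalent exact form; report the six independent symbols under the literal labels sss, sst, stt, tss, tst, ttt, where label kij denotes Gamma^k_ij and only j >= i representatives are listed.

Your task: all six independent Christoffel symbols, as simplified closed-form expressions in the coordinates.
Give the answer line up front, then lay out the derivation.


Answer: Gamma_sss = 0, Gamma_sst = 0, Gamma_stt = 0, Gamma_tss = 0, Gamma_tst = 0, Gamma_ttt = 18*t^3/(9*t^4 + 1)

E = 1; F = 0; G = 1 + 9*t^4
Gamma^k_ij = (1/2) g^{kl} (d_i g_jl + d_j g_il - d_l g_ij), with g^inv = (1/(EG-F^2)) [[G, -F], [-F, E]]
first partials: E_s = 0, E_t = 0, F_s = 0, F_t = 0, G_s = 0, G_t = 36*t^3
D = EG - F^2 = 1 + 9*t^4
expanded: Gamma^s_ss = (G E_s - 2F F_s + F E_t)/(2D), Gamma^s_st = (G E_t - F G_s)/(2D), Gamma^s_tt = (2G F_t - G G_s - F G_t)/(2D), Gamma^t_ss = (2E F_s - E E_t - F E_s)/(2D), Gamma^t_st = (E G_s - F E_t)/(2D), Gamma^t_tt = (E G_t - 2F F_t + F G_s)/(2D); substitute and cancel common factors


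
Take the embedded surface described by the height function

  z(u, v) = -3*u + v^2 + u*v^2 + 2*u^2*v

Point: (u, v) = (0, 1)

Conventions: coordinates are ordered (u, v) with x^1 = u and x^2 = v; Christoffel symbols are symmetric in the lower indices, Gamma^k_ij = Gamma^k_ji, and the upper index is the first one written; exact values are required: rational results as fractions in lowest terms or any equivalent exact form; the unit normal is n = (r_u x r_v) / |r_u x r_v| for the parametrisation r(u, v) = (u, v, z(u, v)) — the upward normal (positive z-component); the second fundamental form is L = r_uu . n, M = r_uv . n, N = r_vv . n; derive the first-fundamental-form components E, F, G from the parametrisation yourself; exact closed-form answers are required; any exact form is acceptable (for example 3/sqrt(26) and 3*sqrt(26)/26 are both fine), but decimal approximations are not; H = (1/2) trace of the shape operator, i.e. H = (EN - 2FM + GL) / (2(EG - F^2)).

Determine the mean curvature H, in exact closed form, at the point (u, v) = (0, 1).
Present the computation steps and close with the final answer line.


z_u = -2, z_v = 2, z_uu = 4, z_uv = 2, z_vv = 2
E = 5, F = -4, G = 5; answer radicand W^2 = 9
unnormalised second-form numerators: l = 4, m = 2, n = 2; L = l/sqrt(9), and similarly M = m/sqrt(W^2), N = n/sqrt(W^2)
H = (E*n - 2*F*m + G*l) / (2*(EG - F^2)*sqrt(W^2)); E*n - 2*F*m + G*l = 46, EG - F^2 = 9, so H = (23/9)/sqrt(9)

Answer: H = 23/27


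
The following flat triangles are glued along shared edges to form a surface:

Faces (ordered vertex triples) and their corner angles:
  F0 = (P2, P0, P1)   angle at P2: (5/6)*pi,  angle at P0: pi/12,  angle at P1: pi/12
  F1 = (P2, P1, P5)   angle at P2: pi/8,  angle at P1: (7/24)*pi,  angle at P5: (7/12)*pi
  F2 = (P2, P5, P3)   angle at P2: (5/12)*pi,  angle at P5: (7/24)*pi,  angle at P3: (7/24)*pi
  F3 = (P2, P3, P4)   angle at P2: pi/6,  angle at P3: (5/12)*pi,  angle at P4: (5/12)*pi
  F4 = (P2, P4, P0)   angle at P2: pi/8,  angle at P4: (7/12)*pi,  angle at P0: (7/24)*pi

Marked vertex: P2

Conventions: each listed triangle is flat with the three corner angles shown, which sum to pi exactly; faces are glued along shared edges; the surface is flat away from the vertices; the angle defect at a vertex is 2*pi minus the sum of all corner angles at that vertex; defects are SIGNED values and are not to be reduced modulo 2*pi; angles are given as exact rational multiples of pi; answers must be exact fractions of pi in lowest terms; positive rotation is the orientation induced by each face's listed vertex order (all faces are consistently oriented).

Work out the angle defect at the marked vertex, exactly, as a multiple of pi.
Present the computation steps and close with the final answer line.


Sum of corner angles at P2: (5/3)*pi
defect = 2*pi - (5/3)*pi

Answer: defect(P2) = pi/3


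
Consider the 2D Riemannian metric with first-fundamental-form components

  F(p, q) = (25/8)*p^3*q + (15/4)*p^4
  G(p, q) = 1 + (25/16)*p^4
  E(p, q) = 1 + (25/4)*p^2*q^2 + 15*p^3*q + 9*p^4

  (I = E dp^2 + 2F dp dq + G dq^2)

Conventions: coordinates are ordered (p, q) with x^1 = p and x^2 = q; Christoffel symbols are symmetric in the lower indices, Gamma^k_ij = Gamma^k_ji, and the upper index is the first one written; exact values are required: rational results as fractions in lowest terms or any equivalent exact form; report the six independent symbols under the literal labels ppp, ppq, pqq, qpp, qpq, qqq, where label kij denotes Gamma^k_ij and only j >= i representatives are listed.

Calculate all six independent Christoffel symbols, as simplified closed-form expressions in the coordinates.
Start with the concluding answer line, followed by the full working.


Answer: Gamma_ppp = (288*p^3 + 360*p^2*q + 100*p*q^2)/(169*p^4 + 240*p^3*q + 100*p^2*q^2 + 16), Gamma_ppq = (120*p^3 + 100*p^2*q)/(169*p^4 + 240*p^3*q + 100*p^2*q^2 + 16), Gamma_pqq = 0, Gamma_qpp = (120*p^3 + 50*p^2*q)/(169*p^4 + 240*p^3*q + 100*p^2*q^2 + 16), Gamma_qpq = 50*p^3/(169*p^4 + 240*p^3*q + 100*p^2*q^2 + 16), Gamma_qqq = 0

E = 1 + (25/4)*p^2*q^2 + 15*p^3*q + 9*p^4; F = (25/8)*p^3*q + (15/4)*p^4; G = 1 + (25/16)*p^4
Gamma^k_ij = (1/2) g^{kl} (d_i g_jl + d_j g_il - d_l g_ij), with g^inv = (1/(EG-F^2)) [[G, -F], [-F, E]]
first partials: E_p = (25/2)*p*q^2 + 45*p^2*q + 36*p^3, E_q = (25/2)*p^2*q + 15*p^3, F_p = (75/8)*p^2*q + 15*p^3, F_q = (25/8)*p^3, G_p = (25/4)*p^3, G_q = 0
D = EG - F^2 = 1 + (25/4)*p^2*q^2 + 15*p^3*q + (169/16)*p^4
expanded: Gamma^p_pp = (G E_p - 2F F_p + F E_q)/(2D), Gamma^p_pq = (G E_q - F G_p)/(2D), Gamma^p_qq = (2G F_q - G G_p - F G_q)/(2D), Gamma^q_pp = (2E F_p - E E_q - F E_p)/(2D), Gamma^q_pq = (E G_p - F E_q)/(2D), Gamma^q_qq = (E G_q - 2F F_q + F G_p)/(2D); substitute and cancel common factors


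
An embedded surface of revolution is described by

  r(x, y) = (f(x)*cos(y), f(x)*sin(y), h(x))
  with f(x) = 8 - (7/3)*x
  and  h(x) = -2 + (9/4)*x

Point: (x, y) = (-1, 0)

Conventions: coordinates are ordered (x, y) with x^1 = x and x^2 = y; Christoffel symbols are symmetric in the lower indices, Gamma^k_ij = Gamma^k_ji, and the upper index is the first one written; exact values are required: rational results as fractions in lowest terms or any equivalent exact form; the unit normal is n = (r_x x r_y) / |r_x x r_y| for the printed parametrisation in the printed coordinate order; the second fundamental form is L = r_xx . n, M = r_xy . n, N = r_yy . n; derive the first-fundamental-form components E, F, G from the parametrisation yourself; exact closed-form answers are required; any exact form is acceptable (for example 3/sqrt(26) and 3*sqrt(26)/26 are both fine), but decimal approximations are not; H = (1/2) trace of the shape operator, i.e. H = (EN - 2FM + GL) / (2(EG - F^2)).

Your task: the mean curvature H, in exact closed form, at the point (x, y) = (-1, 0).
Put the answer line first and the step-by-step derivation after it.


Answer: H = 81*sqrt(1513)/93806

f = 31/3, f' = -7/3, f'' = 0, h' = 9/4, h'' = 0
E = 1513/144, F = 0, G = 961/9; answer radicand W^2 = 1513/144
unnormalised second-form numerators: l = 0, m = 0, n = 93/4; L = l/sqrt(1513/144), and similarly M = m/sqrt(W^2), N = n/sqrt(W^2)
H = (E*n - 2*F*m + G*l) / (2*(EG - F^2)*sqrt(W^2)); E*n - 2*F*m + G*l = 46903/192, EG - F^2 = 1453993/1296, so H = (27/248)/sqrt(1513/144)


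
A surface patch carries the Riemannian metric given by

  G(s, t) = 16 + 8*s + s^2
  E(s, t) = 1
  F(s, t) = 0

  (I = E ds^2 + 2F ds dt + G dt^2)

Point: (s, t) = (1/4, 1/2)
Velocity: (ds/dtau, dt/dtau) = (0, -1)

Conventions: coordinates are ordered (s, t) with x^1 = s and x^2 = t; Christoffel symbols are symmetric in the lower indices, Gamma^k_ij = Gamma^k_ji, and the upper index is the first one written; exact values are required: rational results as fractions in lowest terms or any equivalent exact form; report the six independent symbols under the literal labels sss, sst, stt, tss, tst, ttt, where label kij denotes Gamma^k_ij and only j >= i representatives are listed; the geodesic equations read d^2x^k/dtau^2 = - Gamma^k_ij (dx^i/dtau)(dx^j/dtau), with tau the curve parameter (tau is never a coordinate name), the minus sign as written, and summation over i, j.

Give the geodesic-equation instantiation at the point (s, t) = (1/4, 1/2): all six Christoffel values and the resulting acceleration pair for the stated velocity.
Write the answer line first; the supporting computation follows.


Answer: Gamma_sss = 0, Gamma_sst = 0, Gamma_stt = -17/4, Gamma_tss = 0, Gamma_tst = 4/17, Gamma_ttt = 0; accelerations (d^2s/dtau^2, d^2t/dtau^2) = (17/4, 0)

E = 1, F = 0, G = 289/16 at the point
E_s = 0, E_t = 0, F_s = 0, F_t = 0, G_s = 17/2, G_t = 0
EG - F^2 = 289/16;  g^inv = (16/289) * [[289/16, 0], [0, 1]]
first-kind symbols [ij,l] = (1/2)(d_i g_jl + d_j g_il - d_l g_ij): [ss,s] = E_s/2 = 0, [ss,t] = F_s - E_t/2 = 0, [st,s] = E_t/2 = 0, [st,t] = G_s/2 = 17/4, [tt,s] = F_t - G_s/2 = -17/4, [tt,t] = G_t/2 = 0
Gamma^s_ij = (G*[ij,s] - F*[ij,t])/(EG - F^2), Gamma^t_ij = (E*[ij,t] - F*[ij,s])/(EG - F^2)
Gamma_sss = 0, Gamma_sst = 0, Gamma_stt = -17/4, Gamma_tss = 0, Gamma_tst = 4/17, Gamma_ttt = 0
d^2s/dtau^2 = -(Gamma_sss*(0)^2 + 2*Gamma_sst*(0)*(-1) + Gamma_stt*(-1)^2) = 17/4
d^2t/dtau^2 = -(Gamma_tss*(0)^2 + 2*Gamma_tst*(0)*(-1) + Gamma_ttt*(-1)^2) = 0


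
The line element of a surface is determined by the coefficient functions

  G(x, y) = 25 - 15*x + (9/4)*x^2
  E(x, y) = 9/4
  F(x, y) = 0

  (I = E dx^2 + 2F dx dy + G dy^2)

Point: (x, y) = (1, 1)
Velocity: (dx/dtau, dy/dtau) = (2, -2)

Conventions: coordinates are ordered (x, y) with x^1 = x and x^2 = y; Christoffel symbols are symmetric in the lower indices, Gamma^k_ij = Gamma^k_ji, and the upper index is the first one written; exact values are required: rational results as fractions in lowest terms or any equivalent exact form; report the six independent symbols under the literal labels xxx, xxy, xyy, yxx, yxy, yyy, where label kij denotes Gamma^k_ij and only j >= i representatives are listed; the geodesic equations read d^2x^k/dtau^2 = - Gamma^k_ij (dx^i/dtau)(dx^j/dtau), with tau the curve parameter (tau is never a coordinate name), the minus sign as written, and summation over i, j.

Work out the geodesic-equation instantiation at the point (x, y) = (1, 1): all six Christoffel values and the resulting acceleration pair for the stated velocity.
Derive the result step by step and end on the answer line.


E = 9/4, F = 0, G = 49/4 at the point
E_x = 0, E_y = 0, F_x = 0, F_y = 0, G_x = -21/2, G_y = 0
EG - F^2 = 441/16;  g^inv = (16/441) * [[49/4, 0], [0, 9/4]]
first-kind symbols [ij,l] = (1/2)(d_i g_jl + d_j g_il - d_l g_ij): [xx,x] = E_x/2 = 0, [xx,y] = F_x - E_y/2 = 0, [xy,x] = E_y/2 = 0, [xy,y] = G_x/2 = -21/4, [yy,x] = F_y - G_x/2 = 21/4, [yy,y] = G_y/2 = 0
Gamma^x_ij = (G*[ij,x] - F*[ij,y])/(EG - F^2), Gamma^y_ij = (E*[ij,y] - F*[ij,x])/(EG - F^2)
Gamma_xxx = 0, Gamma_xxy = 0, Gamma_xyy = 7/3, Gamma_yxx = 0, Gamma_yxy = -3/7, Gamma_yyy = 0
d^2x/dtau^2 = -(Gamma_xxx*(2)^2 + 2*Gamma_xxy*(2)*(-2) + Gamma_xyy*(-2)^2) = -28/3
d^2y/dtau^2 = -(Gamma_yxx*(2)^2 + 2*Gamma_yxy*(2)*(-2) + Gamma_yyy*(-2)^2) = -24/7

Answer: Gamma_xxx = 0, Gamma_xxy = 0, Gamma_xyy = 7/3, Gamma_yxx = 0, Gamma_yxy = -3/7, Gamma_yyy = 0; accelerations (d^2x/dtau^2, d^2y/dtau^2) = (-28/3, -24/7)


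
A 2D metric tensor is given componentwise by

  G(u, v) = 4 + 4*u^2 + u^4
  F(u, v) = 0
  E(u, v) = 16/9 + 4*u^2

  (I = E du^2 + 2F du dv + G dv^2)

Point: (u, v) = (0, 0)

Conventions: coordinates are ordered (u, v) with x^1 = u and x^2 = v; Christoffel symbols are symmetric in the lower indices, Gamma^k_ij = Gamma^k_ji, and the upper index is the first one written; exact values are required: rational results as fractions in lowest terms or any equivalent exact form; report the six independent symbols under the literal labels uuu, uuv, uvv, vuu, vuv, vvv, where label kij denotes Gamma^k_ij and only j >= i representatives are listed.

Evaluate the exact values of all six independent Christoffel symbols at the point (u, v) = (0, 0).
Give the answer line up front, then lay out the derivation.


Answer: Gamma_uuu = 0, Gamma_uuv = 0, Gamma_uvv = 0, Gamma_vuu = 0, Gamma_vuv = 0, Gamma_vvv = 0

E = 16/9, F = 0, G = 4 at the point
E_u = 0, E_v = 0, F_u = 0, F_v = 0, G_u = 0, G_v = 0
EG - F^2 = 64/9;  g^inv = (9/64) * [[4, 0], [0, 16/9]]
first-kind symbols [ij,l] = (1/2)(d_i g_jl + d_j g_il - d_l g_ij): [uu,u] = E_u/2 = 0, [uu,v] = F_u - E_v/2 = 0, [uv,u] = E_v/2 = 0, [uv,v] = G_u/2 = 0, [vv,u] = F_v - G_u/2 = 0, [vv,v] = G_v/2 = 0
Gamma^u_ij = (G*[ij,u] - F*[ij,v])/(EG - F^2), Gamma^v_ij = (E*[ij,v] - F*[ij,u])/(EG - F^2)


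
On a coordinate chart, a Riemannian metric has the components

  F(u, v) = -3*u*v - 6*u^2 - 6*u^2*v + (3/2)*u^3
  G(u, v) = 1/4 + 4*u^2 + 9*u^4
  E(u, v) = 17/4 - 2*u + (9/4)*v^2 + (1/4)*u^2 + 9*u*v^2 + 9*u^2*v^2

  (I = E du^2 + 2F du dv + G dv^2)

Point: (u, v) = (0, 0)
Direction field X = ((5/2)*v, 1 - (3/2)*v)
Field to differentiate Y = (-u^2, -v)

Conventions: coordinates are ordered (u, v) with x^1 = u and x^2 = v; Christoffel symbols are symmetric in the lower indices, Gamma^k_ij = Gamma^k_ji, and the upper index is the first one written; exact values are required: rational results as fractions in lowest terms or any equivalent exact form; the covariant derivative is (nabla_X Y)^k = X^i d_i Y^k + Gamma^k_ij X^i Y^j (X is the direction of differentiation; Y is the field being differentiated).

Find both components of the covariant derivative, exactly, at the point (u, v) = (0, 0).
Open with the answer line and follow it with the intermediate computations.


Answer: (nabla_X Y)^u = 0, (nabla_X Y)^v = -1

E = 17/4, F = 0, G = 1/4 at the point
E_u = -2, E_v = 0, F_u = 0, F_v = 0, G_u = 0, G_v = 0
EG - F^2 = 17/16;  g^inv = (16/17) * [[1/4, 0], [0, 17/4]]
first-kind symbols [ij,l] = (1/2)(d_i g_jl + d_j g_il - d_l g_ij): [uu,u] = E_u/2 = -1, [uu,v] = F_u - E_v/2 = 0, [uv,u] = E_v/2 = 0, [uv,v] = G_u/2 = 0, [vv,u] = F_v - G_u/2 = 0, [vv,v] = G_v/2 = 0
Gamma^u_ij = (G*[ij,u] - F*[ij,v])/(EG - F^2), Gamma^v_ij = (E*[ij,v] - F*[ij,u])/(EG - F^2)
Gamma_uuu = -4/17, Gamma_uuv = 0, Gamma_uvv = 0, Gamma_vuu = 0, Gamma_vuv = 0, Gamma_vvv = 0
X = (0, 1), Y = (0, 0) at the point


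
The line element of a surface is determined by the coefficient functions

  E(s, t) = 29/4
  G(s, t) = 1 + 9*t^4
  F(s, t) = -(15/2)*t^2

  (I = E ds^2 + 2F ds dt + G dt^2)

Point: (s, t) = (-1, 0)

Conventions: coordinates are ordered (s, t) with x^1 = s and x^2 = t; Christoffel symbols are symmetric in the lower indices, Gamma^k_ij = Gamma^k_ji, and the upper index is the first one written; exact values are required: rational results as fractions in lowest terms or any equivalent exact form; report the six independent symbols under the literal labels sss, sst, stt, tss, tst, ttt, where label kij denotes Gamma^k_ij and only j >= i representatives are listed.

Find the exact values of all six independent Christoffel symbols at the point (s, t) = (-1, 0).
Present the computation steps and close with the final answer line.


E = 29/4, F = 0, G = 1 at the point
E_s = 0, E_t = 0, F_s = 0, F_t = 0, G_s = 0, G_t = 0
EG - F^2 = 29/4;  g^inv = (4/29) * [[1, 0], [0, 29/4]]
first-kind symbols [ij,l] = (1/2)(d_i g_jl + d_j g_il - d_l g_ij): [ss,s] = E_s/2 = 0, [ss,t] = F_s - E_t/2 = 0, [st,s] = E_t/2 = 0, [st,t] = G_s/2 = 0, [tt,s] = F_t - G_s/2 = 0, [tt,t] = G_t/2 = 0
Gamma^s_ij = (G*[ij,s] - F*[ij,t])/(EG - F^2), Gamma^t_ij = (E*[ij,t] - F*[ij,s])/(EG - F^2)

Answer: Gamma_sss = 0, Gamma_sst = 0, Gamma_stt = 0, Gamma_tss = 0, Gamma_tst = 0, Gamma_ttt = 0


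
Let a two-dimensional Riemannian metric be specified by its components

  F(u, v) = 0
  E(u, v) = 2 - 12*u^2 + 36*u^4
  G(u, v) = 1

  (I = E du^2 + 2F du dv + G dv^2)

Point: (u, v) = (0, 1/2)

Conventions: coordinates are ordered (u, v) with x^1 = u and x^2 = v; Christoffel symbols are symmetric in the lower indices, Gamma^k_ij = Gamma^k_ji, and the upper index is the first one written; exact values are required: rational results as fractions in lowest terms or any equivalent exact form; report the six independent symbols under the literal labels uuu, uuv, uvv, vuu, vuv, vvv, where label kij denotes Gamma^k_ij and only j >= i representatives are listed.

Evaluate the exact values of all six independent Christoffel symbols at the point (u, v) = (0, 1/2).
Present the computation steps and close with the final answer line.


E = 2, F = 0, G = 1 at the point
E_u = 0, E_v = 0, F_u = 0, F_v = 0, G_u = 0, G_v = 0
EG - F^2 = 2;  g^inv = (1/2) * [[1, 0], [0, 2]]
first-kind symbols [ij,l] = (1/2)(d_i g_jl + d_j g_il - d_l g_ij): [uu,u] = E_u/2 = 0, [uu,v] = F_u - E_v/2 = 0, [uv,u] = E_v/2 = 0, [uv,v] = G_u/2 = 0, [vv,u] = F_v - G_u/2 = 0, [vv,v] = G_v/2 = 0
Gamma^u_ij = (G*[ij,u] - F*[ij,v])/(EG - F^2), Gamma^v_ij = (E*[ij,v] - F*[ij,u])/(EG - F^2)

Answer: Gamma_uuu = 0, Gamma_uuv = 0, Gamma_uvv = 0, Gamma_vuu = 0, Gamma_vuv = 0, Gamma_vvv = 0


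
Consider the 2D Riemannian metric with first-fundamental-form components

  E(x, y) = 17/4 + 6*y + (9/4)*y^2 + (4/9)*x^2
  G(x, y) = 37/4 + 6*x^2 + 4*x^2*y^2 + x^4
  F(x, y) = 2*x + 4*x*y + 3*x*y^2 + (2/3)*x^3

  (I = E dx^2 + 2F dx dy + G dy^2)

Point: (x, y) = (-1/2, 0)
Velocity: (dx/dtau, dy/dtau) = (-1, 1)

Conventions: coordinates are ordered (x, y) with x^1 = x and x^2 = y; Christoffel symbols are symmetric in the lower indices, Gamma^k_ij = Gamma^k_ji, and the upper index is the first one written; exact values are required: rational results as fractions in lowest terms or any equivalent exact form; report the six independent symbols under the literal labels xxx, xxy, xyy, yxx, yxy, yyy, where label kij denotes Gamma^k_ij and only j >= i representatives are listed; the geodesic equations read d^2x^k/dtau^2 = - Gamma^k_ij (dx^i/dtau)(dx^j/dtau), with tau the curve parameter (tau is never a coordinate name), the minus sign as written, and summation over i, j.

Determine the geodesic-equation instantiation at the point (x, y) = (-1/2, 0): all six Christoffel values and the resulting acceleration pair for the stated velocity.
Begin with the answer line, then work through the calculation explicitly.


Answer: Gamma_xxx = -1696/26485, Gamma_xxy = 16656/26485, Gamma_xyy = 1557/5297, Gamma_yxx = -4184/79455, Gamma_yxy = -6292/26485, Gamma_yyy = 156/5297; accelerations (d^2x/dtau^2, d^2y/dtau^2) = (27223/26485, -35908/79455)

E = 157/36, F = -13/12, G = 173/16 at the point
E_x = -4/9, E_y = 6, F_x = 5/2, F_y = -2, G_x = -13/2, G_y = 0
EG - F^2 = 26485/576;  g^inv = (576/26485) * [[173/16, 13/12], [13/12, 157/36]]
first-kind symbols [ij,l] = (1/2)(d_i g_jl + d_j g_il - d_l g_ij): [xx,x] = E_x/2 = -2/9, [xx,y] = F_x - E_y/2 = -1/2, [xy,x] = E_y/2 = 3, [xy,y] = G_x/2 = -13/4, [yy,x] = F_y - G_x/2 = 5/4, [yy,y] = G_y/2 = 0
Gamma^x_ij = (G*[ij,x] - F*[ij,y])/(EG - F^2), Gamma^y_ij = (E*[ij,y] - F*[ij,x])/(EG - F^2)
Gamma_xxx = -1696/26485, Gamma_xxy = 16656/26485, Gamma_xyy = 1557/5297, Gamma_yxx = -4184/79455, Gamma_yxy = -6292/26485, Gamma_yyy = 156/5297
d^2x/dtau^2 = -(Gamma_xxx*(-1)^2 + 2*Gamma_xxy*(-1)*(1) + Gamma_xyy*(1)^2) = 27223/26485
d^2y/dtau^2 = -(Gamma_yxx*(-1)^2 + 2*Gamma_yxy*(-1)*(1) + Gamma_yyy*(1)^2) = -35908/79455


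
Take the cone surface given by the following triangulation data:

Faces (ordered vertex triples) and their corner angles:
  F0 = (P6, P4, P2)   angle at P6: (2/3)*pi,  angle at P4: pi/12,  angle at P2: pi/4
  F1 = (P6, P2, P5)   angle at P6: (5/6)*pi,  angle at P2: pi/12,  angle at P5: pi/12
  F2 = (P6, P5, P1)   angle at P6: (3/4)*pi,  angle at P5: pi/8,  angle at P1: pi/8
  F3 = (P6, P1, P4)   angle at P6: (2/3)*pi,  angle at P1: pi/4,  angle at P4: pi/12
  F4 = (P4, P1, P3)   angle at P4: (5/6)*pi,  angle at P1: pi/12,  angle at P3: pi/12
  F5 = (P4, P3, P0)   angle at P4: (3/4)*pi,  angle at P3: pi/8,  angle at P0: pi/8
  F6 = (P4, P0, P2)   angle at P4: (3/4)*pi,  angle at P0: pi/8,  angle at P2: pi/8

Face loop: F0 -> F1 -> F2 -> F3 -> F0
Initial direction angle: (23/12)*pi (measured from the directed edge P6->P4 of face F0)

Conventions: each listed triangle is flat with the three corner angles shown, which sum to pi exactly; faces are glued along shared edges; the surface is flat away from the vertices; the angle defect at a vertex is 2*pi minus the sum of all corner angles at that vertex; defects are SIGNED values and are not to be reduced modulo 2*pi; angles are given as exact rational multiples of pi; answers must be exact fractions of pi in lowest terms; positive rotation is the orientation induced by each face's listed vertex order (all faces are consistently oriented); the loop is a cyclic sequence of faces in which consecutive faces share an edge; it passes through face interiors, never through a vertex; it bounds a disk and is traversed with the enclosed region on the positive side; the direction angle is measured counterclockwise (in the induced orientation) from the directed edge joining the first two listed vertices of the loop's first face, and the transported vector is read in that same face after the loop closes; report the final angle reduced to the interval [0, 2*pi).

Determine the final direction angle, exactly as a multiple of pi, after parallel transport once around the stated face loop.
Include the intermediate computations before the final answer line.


enclosed vertex P6: corner angles sum to (35/12)*pi, defect = 2*pi - (35/12)*pi = (-11/12)*pi
adding the enclosed defects to the starting angle (mod 2*pi, induced orientation) gives the holonomy
final angle = (23/12)*pi - (11/12)*pi = pi (mod 2*pi)

Answer: final direction angle = pi


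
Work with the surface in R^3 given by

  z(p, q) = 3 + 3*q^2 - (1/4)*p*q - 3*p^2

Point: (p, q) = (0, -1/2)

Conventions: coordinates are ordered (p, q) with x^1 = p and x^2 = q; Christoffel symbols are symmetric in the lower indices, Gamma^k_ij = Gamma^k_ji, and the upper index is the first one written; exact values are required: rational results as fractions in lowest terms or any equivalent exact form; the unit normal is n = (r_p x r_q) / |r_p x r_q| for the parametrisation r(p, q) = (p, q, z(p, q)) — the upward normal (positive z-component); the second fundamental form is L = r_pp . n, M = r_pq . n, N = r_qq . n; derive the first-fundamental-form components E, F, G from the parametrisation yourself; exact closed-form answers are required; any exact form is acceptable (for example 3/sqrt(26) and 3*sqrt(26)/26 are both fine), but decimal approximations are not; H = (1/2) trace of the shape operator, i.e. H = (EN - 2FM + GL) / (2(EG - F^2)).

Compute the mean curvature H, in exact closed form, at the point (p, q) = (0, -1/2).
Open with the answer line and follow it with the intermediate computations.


Answer: H = -13848*sqrt(641)/410881

z_p = 1/8, z_q = -3, z_pp = -6, z_pq = -1/4, z_qq = 6
E = 65/64, F = -3/8, G = 10; answer radicand W^2 = 641/64
unnormalised second-form numerators: l = -6, m = -1/4, n = 6; L = l/sqrt(641/64), and similarly M = m/sqrt(W^2), N = n/sqrt(W^2)
H = (E*n - 2*F*m + G*l) / (2*(EG - F^2)*sqrt(W^2)); E*n - 2*F*m + G*l = -1731/32, EG - F^2 = 641/64, so H = (-1731/641)/sqrt(641/64)


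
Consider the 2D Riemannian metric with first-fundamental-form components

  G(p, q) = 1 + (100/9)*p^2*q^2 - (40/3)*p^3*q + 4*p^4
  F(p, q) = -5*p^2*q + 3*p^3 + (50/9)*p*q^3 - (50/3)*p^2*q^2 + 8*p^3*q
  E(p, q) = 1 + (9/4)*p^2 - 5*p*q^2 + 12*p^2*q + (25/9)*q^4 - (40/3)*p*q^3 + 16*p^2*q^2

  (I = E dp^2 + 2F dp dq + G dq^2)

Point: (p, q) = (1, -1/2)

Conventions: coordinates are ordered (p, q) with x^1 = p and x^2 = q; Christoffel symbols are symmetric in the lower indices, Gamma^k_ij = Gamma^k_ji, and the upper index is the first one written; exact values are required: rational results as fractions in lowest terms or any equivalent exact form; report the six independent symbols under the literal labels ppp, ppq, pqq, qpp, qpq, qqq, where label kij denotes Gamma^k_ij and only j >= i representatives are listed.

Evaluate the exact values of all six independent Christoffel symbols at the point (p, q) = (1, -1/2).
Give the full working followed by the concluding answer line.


E = 265/144, F = -121/36, G = 130/9 at the point
E_p = 11/12, E_q = -187/18, F_p = -253/36, F_q = 143/6, G_p = 374/9, G_q = -220/9
EG - F^2 = 2201/144;  g^inv = (144/2201) * [[130/9, 121/36], [121/36, 265/144]]
first-kind symbols [ij,l] = (1/2)(d_i g_jl + d_j g_il - d_l g_ij): [pp,p] = E_p/2 = 11/24, [pp,q] = F_p - E_q/2 = -11/6, [pq,p] = E_q/2 = -187/36, [pq,q] = G_p/2 = 187/9, [qq,p] = F_q - G_p/2 = 55/18, [qq,q] = G_q/2 = -110/9
Gamma^p_ij = (G*[ij,p] - F*[ij,q])/(EG - F^2), Gamma^q_ij = (E*[ij,q] - F*[ij,p])/(EG - F^2)

Answer: Gamma_ppp = 66/2201, Gamma_ppq = -748/2201, Gamma_pqq = 440/2201, Gamma_qpp = -264/2201, Gamma_qpq = 2992/2201, Gamma_qqq = -1760/2201


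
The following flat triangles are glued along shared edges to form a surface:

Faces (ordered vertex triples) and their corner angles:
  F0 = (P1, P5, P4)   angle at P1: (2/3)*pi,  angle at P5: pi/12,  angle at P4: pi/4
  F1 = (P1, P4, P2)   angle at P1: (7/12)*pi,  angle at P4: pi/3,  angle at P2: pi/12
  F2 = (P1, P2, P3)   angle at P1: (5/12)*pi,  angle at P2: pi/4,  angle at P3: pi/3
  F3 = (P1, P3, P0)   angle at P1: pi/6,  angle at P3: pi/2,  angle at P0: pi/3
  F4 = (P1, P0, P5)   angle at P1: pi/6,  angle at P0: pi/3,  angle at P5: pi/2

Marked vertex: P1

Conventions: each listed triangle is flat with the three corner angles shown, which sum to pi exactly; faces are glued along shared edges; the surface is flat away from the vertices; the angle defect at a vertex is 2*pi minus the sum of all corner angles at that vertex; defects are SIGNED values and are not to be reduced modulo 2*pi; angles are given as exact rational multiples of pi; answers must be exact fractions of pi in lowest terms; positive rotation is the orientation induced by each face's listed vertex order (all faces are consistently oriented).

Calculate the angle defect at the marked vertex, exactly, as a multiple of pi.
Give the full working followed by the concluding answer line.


Sum of corner angles at P1: 2*pi
defect = 2*pi - 2*pi

Answer: defect(P1) = 0


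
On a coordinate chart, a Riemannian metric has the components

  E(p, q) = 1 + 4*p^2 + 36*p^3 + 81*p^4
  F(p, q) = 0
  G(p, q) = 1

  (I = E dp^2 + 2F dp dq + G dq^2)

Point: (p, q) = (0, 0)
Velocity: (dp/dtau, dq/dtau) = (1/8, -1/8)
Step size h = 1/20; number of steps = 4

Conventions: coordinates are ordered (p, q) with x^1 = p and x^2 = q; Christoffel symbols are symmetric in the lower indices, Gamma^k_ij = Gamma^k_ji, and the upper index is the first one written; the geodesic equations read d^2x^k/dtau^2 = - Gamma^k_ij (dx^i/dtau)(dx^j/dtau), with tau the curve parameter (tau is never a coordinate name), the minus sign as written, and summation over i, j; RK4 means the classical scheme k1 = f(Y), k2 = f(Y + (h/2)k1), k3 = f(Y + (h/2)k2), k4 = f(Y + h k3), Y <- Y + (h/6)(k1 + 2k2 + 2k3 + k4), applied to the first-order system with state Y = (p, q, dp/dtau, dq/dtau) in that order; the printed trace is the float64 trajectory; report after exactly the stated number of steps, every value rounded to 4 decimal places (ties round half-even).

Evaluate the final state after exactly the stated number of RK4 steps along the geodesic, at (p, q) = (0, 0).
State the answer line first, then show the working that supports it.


Answer: p = 0.0250, q = -0.0250, dp/dtau = 0.1248, dq/dtau = -0.1250

f(Y) = (dp/dtau, dq/dtau, -Gamma^p_ij Y'^i Y'^j, -Gamma^q_ij Y'^i Y'^j) with the Gammas evaluated at the stage position; h = 0.050000; intermediate values shown to 6 dp
step 0: p = 0.0000, q = 0.0000, dp/dtau = 0.1250, dq/dtau = -0.1250
step 1:
  k1: at (p, q) = (0.000000, 0.000000), (dp/dtau, dq/dtau) = (0.125000, -0.125000); Gamma_ppp = 0.000000, Gamma_ppq = 0.000000, Gamma_pqq = 0.000000, Gamma_qpp = 0.000000, Gamma_qpq = 0.000000, Gamma_qqq = 0.000000; k1 = (0.125000, -0.125000, 0.000000, 0.000000)
  k2: at (p, q) = (0.003125, -0.003125), (dp/dtau, dq/dtau) = (0.125000, -0.125000); Gamma_ppp = 0.013032, Gamma_ppq = 0.000000, Gamma_pqq = 0.000000, Gamma_qpp = 0.000000, Gamma_qpq = 0.000000, Gamma_qqq = 0.000000; k2 = (0.125000, -0.125000, -0.000204, 0.000000)
  k3: at (p, q) = (0.003125, -0.003125), (dp/dtau, dq/dtau) = (0.124995, -0.125000); Gamma_ppp = 0.013032, Gamma_ppq = 0.000000, Gamma_pqq = 0.000000, Gamma_qpp = 0.000000, Gamma_qpq = 0.000000, Gamma_qqq = 0.000000; k3 = (0.124995, -0.125000, -0.000204, 0.000000)
  k4: at (p, q) = (0.006250, -0.006250), (dp/dtau, dq/dtau) = (0.124990, -0.125000); Gamma_ppp = 0.027143, Gamma_ppq = 0.000000, Gamma_pqq = 0.000000, Gamma_qpp = 0.000000, Gamma_qpq = 0.000000, Gamma_qqq = 0.000000; k4 = (0.124990, -0.125000, -0.000424, 0.000000)
  Y <- Y + (h/6)(k1 + 2k2 + 2k3 + k4): p = 0.0062, q = -0.0063, dp/dtau = 0.1250, dq/dtau = -0.1250
step 2:
  k1: at (p, q) = (0.006250, -0.006250), (dp/dtau, dq/dtau) = (0.124990, -0.125000); Gamma_ppp = 0.027144, Gamma_ppq = 0.000000, Gamma_pqq = 0.000000, Gamma_qpp = 0.000000, Gamma_qpq = 0.000000, Gamma_qqq = 0.000000; k1 = (0.124990, -0.125000, -0.000424, 0.000000)
  k2: at (p, q) = (0.009375, -0.009375), (dp/dtau, dq/dtau) = (0.124979, -0.125000); Gamma_ppp = 0.042361, Gamma_ppq = 0.000000, Gamma_pqq = 0.000000, Gamma_qpp = 0.000000, Gamma_qpq = 0.000000, Gamma_qqq = 0.000000; k2 = (0.124979, -0.125000, -0.000662, 0.000000)
  k3: at (p, q) = (0.009374, -0.009375), (dp/dtau, dq/dtau) = (0.124973, -0.125000); Gamma_ppp = 0.042360, Gamma_ppq = 0.000000, Gamma_pqq = 0.000000, Gamma_qpp = 0.000000, Gamma_qpq = 0.000000, Gamma_qqq = 0.000000; k3 = (0.124973, -0.125000, -0.000662, 0.000000)
  k4: at (p, q) = (0.012498, -0.012500), (dp/dtau, dq/dtau) = (0.124957, -0.125000); Gamma_ppp = 0.058705, Gamma_ppq = 0.000000, Gamma_pqq = 0.000000, Gamma_qpp = 0.000000, Gamma_qpq = 0.000000, Gamma_qqq = 0.000000; k4 = (0.124957, -0.125000, -0.000917, 0.000000)
  Y <- Y + (h/6)(k1 + 2k2 + 2k3 + k4): p = 0.0125, q = -0.0125, dp/dtau = 0.1250, dq/dtau = -0.1250
step 3:
  k1: at (p, q) = (0.012499, -0.012500), (dp/dtau, dq/dtau) = (0.124956, -0.125000); Gamma_ppp = 0.058705, Gamma_ppq = 0.000000, Gamma_pqq = 0.000000, Gamma_qpp = 0.000000, Gamma_qpq = 0.000000, Gamma_qqq = 0.000000; k1 = (0.124956, -0.125000, -0.000917, 0.000000)
  k2: at (p, q) = (0.015622, -0.015625), (dp/dtau, dq/dtau) = (0.124934, -0.125000); Gamma_ppp = 0.076202, Gamma_ppq = 0.000000, Gamma_pqq = 0.000000, Gamma_qpp = 0.000000, Gamma_qpq = 0.000000, Gamma_qqq = 0.000000; k2 = (0.124934, -0.125000, -0.001189, 0.000000)
  k3: at (p, q) = (0.015622, -0.015625), (dp/dtau, dq/dtau) = (0.124927, -0.125000); Gamma_ppp = 0.076199, Gamma_ppq = 0.000000, Gamma_pqq = 0.000000, Gamma_qpp = 0.000000, Gamma_qpq = 0.000000, Gamma_qqq = 0.000000; k3 = (0.124927, -0.125000, -0.001189, 0.000000)
  k4: at (p, q) = (0.018745, -0.018750), (dp/dtau, dq/dtau) = (0.124897, -0.125000); Gamma_ppp = 0.094864, Gamma_ppq = 0.000000, Gamma_pqq = 0.000000, Gamma_qpp = 0.000000, Gamma_qpq = 0.000000, Gamma_qqq = 0.000000; k4 = (0.124897, -0.125000, -0.001480, 0.000000)
  Y <- Y + (h/6)(k1 + 2k2 + 2k3 + k4): p = 0.0187, q = -0.0188, dp/dtau = 0.1249, dq/dtau = -0.1250
step 4:
  k1: at (p, q) = (0.018745, -0.018750), (dp/dtau, dq/dtau) = (0.124897, -0.125000); Gamma_ppp = 0.094865, Gamma_ppq = 0.000000, Gamma_pqq = 0.000000, Gamma_qpp = 0.000000, Gamma_qpq = 0.000000, Gamma_qqq = 0.000000; k1 = (0.124897, -0.125000, -0.001480, 0.000000)
  k2: at (p, q) = (0.021867, -0.021875), (dp/dtau, dq/dtau) = (0.124860, -0.125000); Gamma_ppp = 0.114721, Gamma_ppq = 0.000000, Gamma_pqq = 0.000000, Gamma_qpp = 0.000000, Gamma_qpq = 0.000000, Gamma_qqq = 0.000000; k2 = (0.124860, -0.125000, -0.001788, 0.000000)
  k3: at (p, q) = (0.021867, -0.021875), (dp/dtau, dq/dtau) = (0.124852, -0.125000); Gamma_ppp = 0.114715, Gamma_ppq = 0.000000, Gamma_pqq = 0.000000, Gamma_qpp = 0.000000, Gamma_qpq = 0.000000, Gamma_qqq = 0.000000; k3 = (0.124852, -0.125000, -0.001788, 0.000000)
  k4: at (p, q) = (0.024988, -0.025000), (dp/dtau, dq/dtau) = (0.124807, -0.125000); Gamma_ppp = 0.135775, Gamma_ppq = 0.000000, Gamma_pqq = 0.000000, Gamma_qpp = 0.000000, Gamma_qpq = 0.000000, Gamma_qqq = 0.000000; k4 = (0.124807, -0.125000, -0.002115, 0.000000)
  Y <- Y + (h/6)(k1 + 2k2 + 2k3 + k4): p = 0.0250, q = -0.0250, dp/dtau = 0.1248, dq/dtau = -0.1250


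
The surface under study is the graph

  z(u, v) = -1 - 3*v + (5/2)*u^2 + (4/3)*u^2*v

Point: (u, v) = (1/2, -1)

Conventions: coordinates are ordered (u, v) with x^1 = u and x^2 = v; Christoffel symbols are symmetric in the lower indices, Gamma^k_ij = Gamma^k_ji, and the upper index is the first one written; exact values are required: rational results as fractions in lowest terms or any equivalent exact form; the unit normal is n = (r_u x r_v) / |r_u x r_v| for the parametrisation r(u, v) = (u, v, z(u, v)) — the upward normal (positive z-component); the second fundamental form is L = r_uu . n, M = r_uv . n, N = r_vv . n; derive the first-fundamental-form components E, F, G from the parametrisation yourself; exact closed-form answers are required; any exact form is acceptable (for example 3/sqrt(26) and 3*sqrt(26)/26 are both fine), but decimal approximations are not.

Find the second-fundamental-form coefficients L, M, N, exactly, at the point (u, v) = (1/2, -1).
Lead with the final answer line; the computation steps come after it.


Answer: L = 14*sqrt(341)/341, M = 8*sqrt(341)/341, N = 0

z_u = 7/6, z_v = -8/3, z_uu = 7/3, z_uv = 4/3, z_vv = 0
E = 85/36, F = -28/9, G = 73/9; answer radicand W^2 = 341/36
unnormalised second-form numerators: l = 7/3, m = 4/3, n = 0; L = l/sqrt(341/36), and similarly M = m/sqrt(W^2), N = n/sqrt(W^2)


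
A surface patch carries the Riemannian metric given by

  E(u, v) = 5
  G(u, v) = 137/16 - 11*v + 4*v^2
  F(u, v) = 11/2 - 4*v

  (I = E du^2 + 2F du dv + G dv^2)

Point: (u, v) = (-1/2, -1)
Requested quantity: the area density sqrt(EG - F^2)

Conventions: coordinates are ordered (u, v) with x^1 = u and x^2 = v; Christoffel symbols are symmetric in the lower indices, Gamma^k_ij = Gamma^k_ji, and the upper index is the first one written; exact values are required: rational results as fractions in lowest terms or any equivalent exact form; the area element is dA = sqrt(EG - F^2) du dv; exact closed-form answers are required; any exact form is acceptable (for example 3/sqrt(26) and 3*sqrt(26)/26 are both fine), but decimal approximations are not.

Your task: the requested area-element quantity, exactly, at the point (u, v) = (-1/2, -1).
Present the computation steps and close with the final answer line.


E = 5, F = 19/2, G = 377/16; EG - F^2 = 441/16

Answer: sqrt(EG - F^2) = 21/4


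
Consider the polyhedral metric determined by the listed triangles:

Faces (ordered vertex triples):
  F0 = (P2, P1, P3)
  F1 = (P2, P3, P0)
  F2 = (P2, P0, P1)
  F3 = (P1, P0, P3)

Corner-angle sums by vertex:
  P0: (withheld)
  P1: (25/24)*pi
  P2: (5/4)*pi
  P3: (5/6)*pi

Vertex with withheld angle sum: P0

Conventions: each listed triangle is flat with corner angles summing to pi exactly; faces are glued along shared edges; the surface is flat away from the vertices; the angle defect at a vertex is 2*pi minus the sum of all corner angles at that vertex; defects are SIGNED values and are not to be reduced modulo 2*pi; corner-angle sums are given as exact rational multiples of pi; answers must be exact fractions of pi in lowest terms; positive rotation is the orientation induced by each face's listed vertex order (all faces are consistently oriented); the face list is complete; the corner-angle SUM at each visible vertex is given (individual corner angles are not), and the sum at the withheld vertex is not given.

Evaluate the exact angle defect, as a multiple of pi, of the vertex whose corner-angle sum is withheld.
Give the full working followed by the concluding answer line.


V = 4, E = 6, F = 4; chi = V - E + F = 2
Gauss-Bonnet: total defect = 2*pi*chi = 4*pi; visible defects sum to (23/8)*pi

Answer: defect(P0) = (9/8)*pi


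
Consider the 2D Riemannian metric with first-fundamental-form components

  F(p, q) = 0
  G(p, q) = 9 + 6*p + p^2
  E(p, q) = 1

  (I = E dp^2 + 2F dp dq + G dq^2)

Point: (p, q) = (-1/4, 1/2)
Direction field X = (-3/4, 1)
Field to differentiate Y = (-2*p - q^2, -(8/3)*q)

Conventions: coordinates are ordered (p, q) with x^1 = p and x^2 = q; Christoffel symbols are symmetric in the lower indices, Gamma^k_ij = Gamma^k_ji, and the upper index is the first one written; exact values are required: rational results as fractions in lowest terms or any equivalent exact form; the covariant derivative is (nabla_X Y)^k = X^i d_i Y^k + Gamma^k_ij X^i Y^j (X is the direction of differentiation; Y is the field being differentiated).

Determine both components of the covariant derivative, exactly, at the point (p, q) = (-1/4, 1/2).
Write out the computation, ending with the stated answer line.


E = 1, F = 0, G = 121/16 at the point
E_p = 0, E_q = 0, F_p = 0, F_q = 0, G_p = 11/2, G_q = 0
EG - F^2 = 121/16;  g^inv = (16/121) * [[121/16, 0], [0, 1]]
first-kind symbols [ij,l] = (1/2)(d_i g_jl + d_j g_il - d_l g_ij): [pp,p] = E_p/2 = 0, [pp,q] = F_p - E_q/2 = 0, [pq,p] = E_q/2 = 0, [pq,q] = G_p/2 = 11/4, [qq,p] = F_q - G_p/2 = -11/4, [qq,q] = G_q/2 = 0
Gamma^p_ij = (G*[ij,p] - F*[ij,q])/(EG - F^2), Gamma^q_ij = (E*[ij,q] - F*[ij,p])/(EG - F^2)
Gamma_ppp = 0, Gamma_ppq = 0, Gamma_pqq = -11/4, Gamma_qpp = 0, Gamma_qpq = 4/11, Gamma_qqq = 0
X = (-3/4, 1), Y = (1/4, -4/3) at the point

Answer: (nabla_X Y)^p = 25/6, (nabla_X Y)^q = -73/33
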